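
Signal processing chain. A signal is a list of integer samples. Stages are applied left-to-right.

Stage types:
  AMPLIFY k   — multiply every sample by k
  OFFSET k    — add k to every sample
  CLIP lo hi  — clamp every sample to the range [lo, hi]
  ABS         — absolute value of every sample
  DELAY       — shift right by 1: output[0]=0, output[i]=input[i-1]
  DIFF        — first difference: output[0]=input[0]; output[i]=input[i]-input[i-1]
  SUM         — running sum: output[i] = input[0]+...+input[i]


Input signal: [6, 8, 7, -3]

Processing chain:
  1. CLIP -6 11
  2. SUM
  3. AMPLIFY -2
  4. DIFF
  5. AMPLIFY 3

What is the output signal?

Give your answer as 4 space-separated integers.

Input: [6, 8, 7, -3]
Stage 1 (CLIP -6 11): clip(6,-6,11)=6, clip(8,-6,11)=8, clip(7,-6,11)=7, clip(-3,-6,11)=-3 -> [6, 8, 7, -3]
Stage 2 (SUM): sum[0..0]=6, sum[0..1]=14, sum[0..2]=21, sum[0..3]=18 -> [6, 14, 21, 18]
Stage 3 (AMPLIFY -2): 6*-2=-12, 14*-2=-28, 21*-2=-42, 18*-2=-36 -> [-12, -28, -42, -36]
Stage 4 (DIFF): s[0]=-12, -28--12=-16, -42--28=-14, -36--42=6 -> [-12, -16, -14, 6]
Stage 5 (AMPLIFY 3): -12*3=-36, -16*3=-48, -14*3=-42, 6*3=18 -> [-36, -48, -42, 18]

Answer: -36 -48 -42 18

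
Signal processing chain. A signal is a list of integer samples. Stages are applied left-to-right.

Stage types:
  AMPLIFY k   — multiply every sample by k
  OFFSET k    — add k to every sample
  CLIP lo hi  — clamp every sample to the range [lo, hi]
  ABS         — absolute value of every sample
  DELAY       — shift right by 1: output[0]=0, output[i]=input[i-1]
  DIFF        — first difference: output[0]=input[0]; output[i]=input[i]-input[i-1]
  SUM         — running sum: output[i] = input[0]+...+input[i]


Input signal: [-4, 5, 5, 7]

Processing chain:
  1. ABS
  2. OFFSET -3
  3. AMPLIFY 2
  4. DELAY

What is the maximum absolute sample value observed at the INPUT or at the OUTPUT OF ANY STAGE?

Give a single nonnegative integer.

Input: [-4, 5, 5, 7] (max |s|=7)
Stage 1 (ABS): |-4|=4, |5|=5, |5|=5, |7|=7 -> [4, 5, 5, 7] (max |s|=7)
Stage 2 (OFFSET -3): 4+-3=1, 5+-3=2, 5+-3=2, 7+-3=4 -> [1, 2, 2, 4] (max |s|=4)
Stage 3 (AMPLIFY 2): 1*2=2, 2*2=4, 2*2=4, 4*2=8 -> [2, 4, 4, 8] (max |s|=8)
Stage 4 (DELAY): [0, 2, 4, 4] = [0, 2, 4, 4] -> [0, 2, 4, 4] (max |s|=4)
Overall max amplitude: 8

Answer: 8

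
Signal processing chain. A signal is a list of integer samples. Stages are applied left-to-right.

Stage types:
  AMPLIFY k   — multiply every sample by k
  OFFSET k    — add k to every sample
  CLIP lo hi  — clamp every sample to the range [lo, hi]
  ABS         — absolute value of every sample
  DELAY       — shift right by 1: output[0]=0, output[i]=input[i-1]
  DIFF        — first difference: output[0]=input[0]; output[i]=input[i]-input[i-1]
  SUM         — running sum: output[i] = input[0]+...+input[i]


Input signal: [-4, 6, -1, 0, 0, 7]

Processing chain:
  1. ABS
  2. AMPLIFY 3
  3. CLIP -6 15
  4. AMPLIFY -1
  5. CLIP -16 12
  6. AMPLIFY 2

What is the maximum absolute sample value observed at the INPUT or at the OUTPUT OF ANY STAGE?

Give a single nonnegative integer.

Answer: 30

Derivation:
Input: [-4, 6, -1, 0, 0, 7] (max |s|=7)
Stage 1 (ABS): |-4|=4, |6|=6, |-1|=1, |0|=0, |0|=0, |7|=7 -> [4, 6, 1, 0, 0, 7] (max |s|=7)
Stage 2 (AMPLIFY 3): 4*3=12, 6*3=18, 1*3=3, 0*3=0, 0*3=0, 7*3=21 -> [12, 18, 3, 0, 0, 21] (max |s|=21)
Stage 3 (CLIP -6 15): clip(12,-6,15)=12, clip(18,-6,15)=15, clip(3,-6,15)=3, clip(0,-6,15)=0, clip(0,-6,15)=0, clip(21,-6,15)=15 -> [12, 15, 3, 0, 0, 15] (max |s|=15)
Stage 4 (AMPLIFY -1): 12*-1=-12, 15*-1=-15, 3*-1=-3, 0*-1=0, 0*-1=0, 15*-1=-15 -> [-12, -15, -3, 0, 0, -15] (max |s|=15)
Stage 5 (CLIP -16 12): clip(-12,-16,12)=-12, clip(-15,-16,12)=-15, clip(-3,-16,12)=-3, clip(0,-16,12)=0, clip(0,-16,12)=0, clip(-15,-16,12)=-15 -> [-12, -15, -3, 0, 0, -15] (max |s|=15)
Stage 6 (AMPLIFY 2): -12*2=-24, -15*2=-30, -3*2=-6, 0*2=0, 0*2=0, -15*2=-30 -> [-24, -30, -6, 0, 0, -30] (max |s|=30)
Overall max amplitude: 30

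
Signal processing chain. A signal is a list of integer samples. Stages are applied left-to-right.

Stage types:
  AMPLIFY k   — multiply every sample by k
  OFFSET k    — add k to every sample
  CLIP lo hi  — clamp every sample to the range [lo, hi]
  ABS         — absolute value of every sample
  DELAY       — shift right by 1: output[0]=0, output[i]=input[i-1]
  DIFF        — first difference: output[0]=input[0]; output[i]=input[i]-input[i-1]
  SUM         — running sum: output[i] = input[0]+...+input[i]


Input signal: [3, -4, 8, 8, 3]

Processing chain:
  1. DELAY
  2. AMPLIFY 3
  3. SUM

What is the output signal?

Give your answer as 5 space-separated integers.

Input: [3, -4, 8, 8, 3]
Stage 1 (DELAY): [0, 3, -4, 8, 8] = [0, 3, -4, 8, 8] -> [0, 3, -4, 8, 8]
Stage 2 (AMPLIFY 3): 0*3=0, 3*3=9, -4*3=-12, 8*3=24, 8*3=24 -> [0, 9, -12, 24, 24]
Stage 3 (SUM): sum[0..0]=0, sum[0..1]=9, sum[0..2]=-3, sum[0..3]=21, sum[0..4]=45 -> [0, 9, -3, 21, 45]

Answer: 0 9 -3 21 45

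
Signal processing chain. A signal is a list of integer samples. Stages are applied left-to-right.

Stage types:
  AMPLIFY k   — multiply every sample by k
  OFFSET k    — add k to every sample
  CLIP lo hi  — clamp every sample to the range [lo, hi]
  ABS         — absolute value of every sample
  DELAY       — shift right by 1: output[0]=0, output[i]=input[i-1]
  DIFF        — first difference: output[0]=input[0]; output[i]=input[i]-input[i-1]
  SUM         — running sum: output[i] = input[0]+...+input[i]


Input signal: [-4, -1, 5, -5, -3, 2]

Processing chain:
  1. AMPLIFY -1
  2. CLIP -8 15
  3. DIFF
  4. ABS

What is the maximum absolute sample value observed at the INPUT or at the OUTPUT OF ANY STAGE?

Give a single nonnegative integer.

Input: [-4, -1, 5, -5, -3, 2] (max |s|=5)
Stage 1 (AMPLIFY -1): -4*-1=4, -1*-1=1, 5*-1=-5, -5*-1=5, -3*-1=3, 2*-1=-2 -> [4, 1, -5, 5, 3, -2] (max |s|=5)
Stage 2 (CLIP -8 15): clip(4,-8,15)=4, clip(1,-8,15)=1, clip(-5,-8,15)=-5, clip(5,-8,15)=5, clip(3,-8,15)=3, clip(-2,-8,15)=-2 -> [4, 1, -5, 5, 3, -2] (max |s|=5)
Stage 3 (DIFF): s[0]=4, 1-4=-3, -5-1=-6, 5--5=10, 3-5=-2, -2-3=-5 -> [4, -3, -6, 10, -2, -5] (max |s|=10)
Stage 4 (ABS): |4|=4, |-3|=3, |-6|=6, |10|=10, |-2|=2, |-5|=5 -> [4, 3, 6, 10, 2, 5] (max |s|=10)
Overall max amplitude: 10

Answer: 10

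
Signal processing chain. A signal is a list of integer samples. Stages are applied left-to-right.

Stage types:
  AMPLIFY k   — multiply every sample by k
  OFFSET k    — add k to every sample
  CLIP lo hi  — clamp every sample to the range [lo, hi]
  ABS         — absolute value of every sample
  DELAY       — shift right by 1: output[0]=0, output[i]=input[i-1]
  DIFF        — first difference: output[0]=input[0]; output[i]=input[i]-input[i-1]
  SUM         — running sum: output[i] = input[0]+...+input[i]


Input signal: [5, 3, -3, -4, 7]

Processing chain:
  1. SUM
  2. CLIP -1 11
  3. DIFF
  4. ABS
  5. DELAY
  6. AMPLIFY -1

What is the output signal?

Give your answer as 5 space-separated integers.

Answer: 0 -5 -3 -3 -4

Derivation:
Input: [5, 3, -3, -4, 7]
Stage 1 (SUM): sum[0..0]=5, sum[0..1]=8, sum[0..2]=5, sum[0..3]=1, sum[0..4]=8 -> [5, 8, 5, 1, 8]
Stage 2 (CLIP -1 11): clip(5,-1,11)=5, clip(8,-1,11)=8, clip(5,-1,11)=5, clip(1,-1,11)=1, clip(8,-1,11)=8 -> [5, 8, 5, 1, 8]
Stage 3 (DIFF): s[0]=5, 8-5=3, 5-8=-3, 1-5=-4, 8-1=7 -> [5, 3, -3, -4, 7]
Stage 4 (ABS): |5|=5, |3|=3, |-3|=3, |-4|=4, |7|=7 -> [5, 3, 3, 4, 7]
Stage 5 (DELAY): [0, 5, 3, 3, 4] = [0, 5, 3, 3, 4] -> [0, 5, 3, 3, 4]
Stage 6 (AMPLIFY -1): 0*-1=0, 5*-1=-5, 3*-1=-3, 3*-1=-3, 4*-1=-4 -> [0, -5, -3, -3, -4]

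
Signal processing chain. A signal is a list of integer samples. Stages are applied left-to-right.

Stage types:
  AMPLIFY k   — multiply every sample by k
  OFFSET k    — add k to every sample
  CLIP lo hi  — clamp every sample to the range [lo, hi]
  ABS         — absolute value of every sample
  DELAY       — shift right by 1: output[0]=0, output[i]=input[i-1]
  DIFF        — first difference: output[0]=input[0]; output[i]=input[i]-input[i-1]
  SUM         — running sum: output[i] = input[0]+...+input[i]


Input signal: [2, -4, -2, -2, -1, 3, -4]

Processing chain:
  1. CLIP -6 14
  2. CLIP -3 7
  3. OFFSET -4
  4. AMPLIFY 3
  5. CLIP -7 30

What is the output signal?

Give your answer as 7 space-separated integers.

Answer: -6 -7 -7 -7 -7 -3 -7

Derivation:
Input: [2, -4, -2, -2, -1, 3, -4]
Stage 1 (CLIP -6 14): clip(2,-6,14)=2, clip(-4,-6,14)=-4, clip(-2,-6,14)=-2, clip(-2,-6,14)=-2, clip(-1,-6,14)=-1, clip(3,-6,14)=3, clip(-4,-6,14)=-4 -> [2, -4, -2, -2, -1, 3, -4]
Stage 2 (CLIP -3 7): clip(2,-3,7)=2, clip(-4,-3,7)=-3, clip(-2,-3,7)=-2, clip(-2,-3,7)=-2, clip(-1,-3,7)=-1, clip(3,-3,7)=3, clip(-4,-3,7)=-3 -> [2, -3, -2, -2, -1, 3, -3]
Stage 3 (OFFSET -4): 2+-4=-2, -3+-4=-7, -2+-4=-6, -2+-4=-6, -1+-4=-5, 3+-4=-1, -3+-4=-7 -> [-2, -7, -6, -6, -5, -1, -7]
Stage 4 (AMPLIFY 3): -2*3=-6, -7*3=-21, -6*3=-18, -6*3=-18, -5*3=-15, -1*3=-3, -7*3=-21 -> [-6, -21, -18, -18, -15, -3, -21]
Stage 5 (CLIP -7 30): clip(-6,-7,30)=-6, clip(-21,-7,30)=-7, clip(-18,-7,30)=-7, clip(-18,-7,30)=-7, clip(-15,-7,30)=-7, clip(-3,-7,30)=-3, clip(-21,-7,30)=-7 -> [-6, -7, -7, -7, -7, -3, -7]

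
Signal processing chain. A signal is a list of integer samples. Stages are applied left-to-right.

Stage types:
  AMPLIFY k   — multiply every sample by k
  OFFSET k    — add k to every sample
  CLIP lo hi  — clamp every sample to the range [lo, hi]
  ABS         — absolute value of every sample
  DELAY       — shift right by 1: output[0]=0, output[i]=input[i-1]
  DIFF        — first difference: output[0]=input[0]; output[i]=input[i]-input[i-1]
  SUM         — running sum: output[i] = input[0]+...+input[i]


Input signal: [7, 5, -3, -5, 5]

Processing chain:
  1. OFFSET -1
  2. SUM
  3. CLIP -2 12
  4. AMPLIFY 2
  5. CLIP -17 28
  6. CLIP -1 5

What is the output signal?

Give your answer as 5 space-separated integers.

Answer: 5 5 5 0 5

Derivation:
Input: [7, 5, -3, -5, 5]
Stage 1 (OFFSET -1): 7+-1=6, 5+-1=4, -3+-1=-4, -5+-1=-6, 5+-1=4 -> [6, 4, -4, -6, 4]
Stage 2 (SUM): sum[0..0]=6, sum[0..1]=10, sum[0..2]=6, sum[0..3]=0, sum[0..4]=4 -> [6, 10, 6, 0, 4]
Stage 3 (CLIP -2 12): clip(6,-2,12)=6, clip(10,-2,12)=10, clip(6,-2,12)=6, clip(0,-2,12)=0, clip(4,-2,12)=4 -> [6, 10, 6, 0, 4]
Stage 4 (AMPLIFY 2): 6*2=12, 10*2=20, 6*2=12, 0*2=0, 4*2=8 -> [12, 20, 12, 0, 8]
Stage 5 (CLIP -17 28): clip(12,-17,28)=12, clip(20,-17,28)=20, clip(12,-17,28)=12, clip(0,-17,28)=0, clip(8,-17,28)=8 -> [12, 20, 12, 0, 8]
Stage 6 (CLIP -1 5): clip(12,-1,5)=5, clip(20,-1,5)=5, clip(12,-1,5)=5, clip(0,-1,5)=0, clip(8,-1,5)=5 -> [5, 5, 5, 0, 5]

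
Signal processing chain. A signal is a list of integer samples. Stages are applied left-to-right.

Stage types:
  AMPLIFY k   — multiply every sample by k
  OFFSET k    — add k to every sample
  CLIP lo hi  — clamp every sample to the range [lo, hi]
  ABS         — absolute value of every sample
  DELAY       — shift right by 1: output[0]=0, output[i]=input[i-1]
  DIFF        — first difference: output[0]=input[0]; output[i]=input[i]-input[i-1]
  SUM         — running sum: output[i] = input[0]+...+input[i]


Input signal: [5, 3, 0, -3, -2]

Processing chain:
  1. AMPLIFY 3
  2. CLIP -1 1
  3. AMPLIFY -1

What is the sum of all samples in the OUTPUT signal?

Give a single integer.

Input: [5, 3, 0, -3, -2]
Stage 1 (AMPLIFY 3): 5*3=15, 3*3=9, 0*3=0, -3*3=-9, -2*3=-6 -> [15, 9, 0, -9, -6]
Stage 2 (CLIP -1 1): clip(15,-1,1)=1, clip(9,-1,1)=1, clip(0,-1,1)=0, clip(-9,-1,1)=-1, clip(-6,-1,1)=-1 -> [1, 1, 0, -1, -1]
Stage 3 (AMPLIFY -1): 1*-1=-1, 1*-1=-1, 0*-1=0, -1*-1=1, -1*-1=1 -> [-1, -1, 0, 1, 1]
Output sum: 0

Answer: 0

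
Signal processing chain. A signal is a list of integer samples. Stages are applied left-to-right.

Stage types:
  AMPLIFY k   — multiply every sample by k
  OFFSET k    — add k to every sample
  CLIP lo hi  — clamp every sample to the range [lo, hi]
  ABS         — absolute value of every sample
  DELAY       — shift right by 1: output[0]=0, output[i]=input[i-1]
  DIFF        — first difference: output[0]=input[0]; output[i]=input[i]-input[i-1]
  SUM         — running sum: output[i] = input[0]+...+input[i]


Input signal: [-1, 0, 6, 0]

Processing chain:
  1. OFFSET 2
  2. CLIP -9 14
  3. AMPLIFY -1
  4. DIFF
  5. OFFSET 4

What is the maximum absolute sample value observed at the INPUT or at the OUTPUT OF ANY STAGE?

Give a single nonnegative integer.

Input: [-1, 0, 6, 0] (max |s|=6)
Stage 1 (OFFSET 2): -1+2=1, 0+2=2, 6+2=8, 0+2=2 -> [1, 2, 8, 2] (max |s|=8)
Stage 2 (CLIP -9 14): clip(1,-9,14)=1, clip(2,-9,14)=2, clip(8,-9,14)=8, clip(2,-9,14)=2 -> [1, 2, 8, 2] (max |s|=8)
Stage 3 (AMPLIFY -1): 1*-1=-1, 2*-1=-2, 8*-1=-8, 2*-1=-2 -> [-1, -2, -8, -2] (max |s|=8)
Stage 4 (DIFF): s[0]=-1, -2--1=-1, -8--2=-6, -2--8=6 -> [-1, -1, -6, 6] (max |s|=6)
Stage 5 (OFFSET 4): -1+4=3, -1+4=3, -6+4=-2, 6+4=10 -> [3, 3, -2, 10] (max |s|=10)
Overall max amplitude: 10

Answer: 10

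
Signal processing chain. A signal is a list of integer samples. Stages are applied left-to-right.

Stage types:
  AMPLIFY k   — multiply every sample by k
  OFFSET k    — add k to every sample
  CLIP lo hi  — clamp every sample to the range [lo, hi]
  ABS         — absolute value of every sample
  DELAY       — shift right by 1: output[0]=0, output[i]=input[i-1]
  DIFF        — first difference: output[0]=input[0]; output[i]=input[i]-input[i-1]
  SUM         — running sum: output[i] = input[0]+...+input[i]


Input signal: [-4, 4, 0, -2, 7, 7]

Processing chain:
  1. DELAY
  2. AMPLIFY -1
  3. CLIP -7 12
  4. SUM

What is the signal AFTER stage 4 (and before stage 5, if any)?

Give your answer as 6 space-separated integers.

Answer: 0 4 0 0 2 -5

Derivation:
Input: [-4, 4, 0, -2, 7, 7]
Stage 1 (DELAY): [0, -4, 4, 0, -2, 7] = [0, -4, 4, 0, -2, 7] -> [0, -4, 4, 0, -2, 7]
Stage 2 (AMPLIFY -1): 0*-1=0, -4*-1=4, 4*-1=-4, 0*-1=0, -2*-1=2, 7*-1=-7 -> [0, 4, -4, 0, 2, -7]
Stage 3 (CLIP -7 12): clip(0,-7,12)=0, clip(4,-7,12)=4, clip(-4,-7,12)=-4, clip(0,-7,12)=0, clip(2,-7,12)=2, clip(-7,-7,12)=-7 -> [0, 4, -4, 0, 2, -7]
Stage 4 (SUM): sum[0..0]=0, sum[0..1]=4, sum[0..2]=0, sum[0..3]=0, sum[0..4]=2, sum[0..5]=-5 -> [0, 4, 0, 0, 2, -5]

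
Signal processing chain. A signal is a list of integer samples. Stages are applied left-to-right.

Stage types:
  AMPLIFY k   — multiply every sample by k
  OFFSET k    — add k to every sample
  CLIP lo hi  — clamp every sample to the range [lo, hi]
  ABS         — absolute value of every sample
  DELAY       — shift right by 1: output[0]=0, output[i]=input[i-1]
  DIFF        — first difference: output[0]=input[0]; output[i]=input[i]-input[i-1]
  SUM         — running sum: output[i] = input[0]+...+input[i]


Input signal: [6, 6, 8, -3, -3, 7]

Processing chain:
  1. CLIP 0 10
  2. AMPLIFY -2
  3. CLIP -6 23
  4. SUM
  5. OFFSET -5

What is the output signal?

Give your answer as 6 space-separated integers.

Input: [6, 6, 8, -3, -3, 7]
Stage 1 (CLIP 0 10): clip(6,0,10)=6, clip(6,0,10)=6, clip(8,0,10)=8, clip(-3,0,10)=0, clip(-3,0,10)=0, clip(7,0,10)=7 -> [6, 6, 8, 0, 0, 7]
Stage 2 (AMPLIFY -2): 6*-2=-12, 6*-2=-12, 8*-2=-16, 0*-2=0, 0*-2=0, 7*-2=-14 -> [-12, -12, -16, 0, 0, -14]
Stage 3 (CLIP -6 23): clip(-12,-6,23)=-6, clip(-12,-6,23)=-6, clip(-16,-6,23)=-6, clip(0,-6,23)=0, clip(0,-6,23)=0, clip(-14,-6,23)=-6 -> [-6, -6, -6, 0, 0, -6]
Stage 4 (SUM): sum[0..0]=-6, sum[0..1]=-12, sum[0..2]=-18, sum[0..3]=-18, sum[0..4]=-18, sum[0..5]=-24 -> [-6, -12, -18, -18, -18, -24]
Stage 5 (OFFSET -5): -6+-5=-11, -12+-5=-17, -18+-5=-23, -18+-5=-23, -18+-5=-23, -24+-5=-29 -> [-11, -17, -23, -23, -23, -29]

Answer: -11 -17 -23 -23 -23 -29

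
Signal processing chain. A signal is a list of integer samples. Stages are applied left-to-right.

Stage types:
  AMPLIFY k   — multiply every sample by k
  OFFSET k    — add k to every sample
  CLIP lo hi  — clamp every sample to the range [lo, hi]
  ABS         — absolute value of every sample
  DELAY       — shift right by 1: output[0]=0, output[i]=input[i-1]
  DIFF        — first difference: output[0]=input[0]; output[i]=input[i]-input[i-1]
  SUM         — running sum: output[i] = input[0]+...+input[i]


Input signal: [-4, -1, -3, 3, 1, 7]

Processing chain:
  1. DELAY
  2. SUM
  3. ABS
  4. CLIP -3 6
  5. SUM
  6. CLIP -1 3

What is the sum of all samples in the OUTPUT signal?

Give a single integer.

Input: [-4, -1, -3, 3, 1, 7]
Stage 1 (DELAY): [0, -4, -1, -3, 3, 1] = [0, -4, -1, -3, 3, 1] -> [0, -4, -1, -3, 3, 1]
Stage 2 (SUM): sum[0..0]=0, sum[0..1]=-4, sum[0..2]=-5, sum[0..3]=-8, sum[0..4]=-5, sum[0..5]=-4 -> [0, -4, -5, -8, -5, -4]
Stage 3 (ABS): |0|=0, |-4|=4, |-5|=5, |-8|=8, |-5|=5, |-4|=4 -> [0, 4, 5, 8, 5, 4]
Stage 4 (CLIP -3 6): clip(0,-3,6)=0, clip(4,-3,6)=4, clip(5,-3,6)=5, clip(8,-3,6)=6, clip(5,-3,6)=5, clip(4,-3,6)=4 -> [0, 4, 5, 6, 5, 4]
Stage 5 (SUM): sum[0..0]=0, sum[0..1]=4, sum[0..2]=9, sum[0..3]=15, sum[0..4]=20, sum[0..5]=24 -> [0, 4, 9, 15, 20, 24]
Stage 6 (CLIP -1 3): clip(0,-1,3)=0, clip(4,-1,3)=3, clip(9,-1,3)=3, clip(15,-1,3)=3, clip(20,-1,3)=3, clip(24,-1,3)=3 -> [0, 3, 3, 3, 3, 3]
Output sum: 15

Answer: 15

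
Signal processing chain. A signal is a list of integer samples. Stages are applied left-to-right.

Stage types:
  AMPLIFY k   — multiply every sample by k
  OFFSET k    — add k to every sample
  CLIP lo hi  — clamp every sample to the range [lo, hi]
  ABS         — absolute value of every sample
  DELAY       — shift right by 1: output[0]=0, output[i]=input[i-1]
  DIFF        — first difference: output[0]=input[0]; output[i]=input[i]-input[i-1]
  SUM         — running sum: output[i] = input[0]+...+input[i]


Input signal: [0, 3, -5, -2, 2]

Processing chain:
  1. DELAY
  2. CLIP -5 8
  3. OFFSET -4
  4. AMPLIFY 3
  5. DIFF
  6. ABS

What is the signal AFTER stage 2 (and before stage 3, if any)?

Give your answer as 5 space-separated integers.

Answer: 0 0 3 -5 -2

Derivation:
Input: [0, 3, -5, -2, 2]
Stage 1 (DELAY): [0, 0, 3, -5, -2] = [0, 0, 3, -5, -2] -> [0, 0, 3, -5, -2]
Stage 2 (CLIP -5 8): clip(0,-5,8)=0, clip(0,-5,8)=0, clip(3,-5,8)=3, clip(-5,-5,8)=-5, clip(-2,-5,8)=-2 -> [0, 0, 3, -5, -2]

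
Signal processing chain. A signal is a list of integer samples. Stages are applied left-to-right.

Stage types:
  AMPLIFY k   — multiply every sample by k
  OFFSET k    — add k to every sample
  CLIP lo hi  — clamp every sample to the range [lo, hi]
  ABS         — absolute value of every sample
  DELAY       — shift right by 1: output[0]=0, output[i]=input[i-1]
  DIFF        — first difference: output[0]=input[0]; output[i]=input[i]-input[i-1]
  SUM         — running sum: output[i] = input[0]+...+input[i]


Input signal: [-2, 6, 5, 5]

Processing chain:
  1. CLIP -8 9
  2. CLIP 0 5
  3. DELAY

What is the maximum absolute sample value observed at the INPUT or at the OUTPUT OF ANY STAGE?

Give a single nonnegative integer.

Answer: 6

Derivation:
Input: [-2, 6, 5, 5] (max |s|=6)
Stage 1 (CLIP -8 9): clip(-2,-8,9)=-2, clip(6,-8,9)=6, clip(5,-8,9)=5, clip(5,-8,9)=5 -> [-2, 6, 5, 5] (max |s|=6)
Stage 2 (CLIP 0 5): clip(-2,0,5)=0, clip(6,0,5)=5, clip(5,0,5)=5, clip(5,0,5)=5 -> [0, 5, 5, 5] (max |s|=5)
Stage 3 (DELAY): [0, 0, 5, 5] = [0, 0, 5, 5] -> [0, 0, 5, 5] (max |s|=5)
Overall max amplitude: 6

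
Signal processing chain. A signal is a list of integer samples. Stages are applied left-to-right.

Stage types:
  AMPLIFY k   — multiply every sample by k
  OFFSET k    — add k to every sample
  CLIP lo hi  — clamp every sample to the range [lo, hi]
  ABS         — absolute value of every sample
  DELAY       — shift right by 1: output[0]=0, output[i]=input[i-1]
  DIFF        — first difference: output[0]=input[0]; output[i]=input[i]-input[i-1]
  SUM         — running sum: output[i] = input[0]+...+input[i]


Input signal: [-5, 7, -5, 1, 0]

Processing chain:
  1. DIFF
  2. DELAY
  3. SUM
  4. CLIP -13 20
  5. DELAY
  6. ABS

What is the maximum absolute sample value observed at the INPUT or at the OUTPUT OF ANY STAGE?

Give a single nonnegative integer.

Answer: 12

Derivation:
Input: [-5, 7, -5, 1, 0] (max |s|=7)
Stage 1 (DIFF): s[0]=-5, 7--5=12, -5-7=-12, 1--5=6, 0-1=-1 -> [-5, 12, -12, 6, -1] (max |s|=12)
Stage 2 (DELAY): [0, -5, 12, -12, 6] = [0, -5, 12, -12, 6] -> [0, -5, 12, -12, 6] (max |s|=12)
Stage 3 (SUM): sum[0..0]=0, sum[0..1]=-5, sum[0..2]=7, sum[0..3]=-5, sum[0..4]=1 -> [0, -5, 7, -5, 1] (max |s|=7)
Stage 4 (CLIP -13 20): clip(0,-13,20)=0, clip(-5,-13,20)=-5, clip(7,-13,20)=7, clip(-5,-13,20)=-5, clip(1,-13,20)=1 -> [0, -5, 7, -5, 1] (max |s|=7)
Stage 5 (DELAY): [0, 0, -5, 7, -5] = [0, 0, -5, 7, -5] -> [0, 0, -5, 7, -5] (max |s|=7)
Stage 6 (ABS): |0|=0, |0|=0, |-5|=5, |7|=7, |-5|=5 -> [0, 0, 5, 7, 5] (max |s|=7)
Overall max amplitude: 12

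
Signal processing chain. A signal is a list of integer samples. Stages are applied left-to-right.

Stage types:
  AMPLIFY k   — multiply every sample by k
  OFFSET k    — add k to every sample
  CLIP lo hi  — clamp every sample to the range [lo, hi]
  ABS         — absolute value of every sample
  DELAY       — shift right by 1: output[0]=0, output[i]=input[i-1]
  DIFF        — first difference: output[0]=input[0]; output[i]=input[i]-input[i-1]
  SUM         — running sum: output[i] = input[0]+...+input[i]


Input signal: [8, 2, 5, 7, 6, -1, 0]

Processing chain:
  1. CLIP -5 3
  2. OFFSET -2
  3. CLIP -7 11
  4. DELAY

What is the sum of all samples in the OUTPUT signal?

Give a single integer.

Answer: 1

Derivation:
Input: [8, 2, 5, 7, 6, -1, 0]
Stage 1 (CLIP -5 3): clip(8,-5,3)=3, clip(2,-5,3)=2, clip(5,-5,3)=3, clip(7,-5,3)=3, clip(6,-5,3)=3, clip(-1,-5,3)=-1, clip(0,-5,3)=0 -> [3, 2, 3, 3, 3, -1, 0]
Stage 2 (OFFSET -2): 3+-2=1, 2+-2=0, 3+-2=1, 3+-2=1, 3+-2=1, -1+-2=-3, 0+-2=-2 -> [1, 0, 1, 1, 1, -3, -2]
Stage 3 (CLIP -7 11): clip(1,-7,11)=1, clip(0,-7,11)=0, clip(1,-7,11)=1, clip(1,-7,11)=1, clip(1,-7,11)=1, clip(-3,-7,11)=-3, clip(-2,-7,11)=-2 -> [1, 0, 1, 1, 1, -3, -2]
Stage 4 (DELAY): [0, 1, 0, 1, 1, 1, -3] = [0, 1, 0, 1, 1, 1, -3] -> [0, 1, 0, 1, 1, 1, -3]
Output sum: 1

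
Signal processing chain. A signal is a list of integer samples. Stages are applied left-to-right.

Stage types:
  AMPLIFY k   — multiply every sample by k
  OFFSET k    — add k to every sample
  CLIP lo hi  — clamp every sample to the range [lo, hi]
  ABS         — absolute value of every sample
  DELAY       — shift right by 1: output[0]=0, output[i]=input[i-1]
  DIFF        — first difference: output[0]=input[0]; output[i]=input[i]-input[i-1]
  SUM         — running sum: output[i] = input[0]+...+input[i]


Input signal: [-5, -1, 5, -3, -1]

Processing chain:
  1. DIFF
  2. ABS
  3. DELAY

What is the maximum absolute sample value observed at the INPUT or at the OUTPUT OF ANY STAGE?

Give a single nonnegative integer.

Answer: 8

Derivation:
Input: [-5, -1, 5, -3, -1] (max |s|=5)
Stage 1 (DIFF): s[0]=-5, -1--5=4, 5--1=6, -3-5=-8, -1--3=2 -> [-5, 4, 6, -8, 2] (max |s|=8)
Stage 2 (ABS): |-5|=5, |4|=4, |6|=6, |-8|=8, |2|=2 -> [5, 4, 6, 8, 2] (max |s|=8)
Stage 3 (DELAY): [0, 5, 4, 6, 8] = [0, 5, 4, 6, 8] -> [0, 5, 4, 6, 8] (max |s|=8)
Overall max amplitude: 8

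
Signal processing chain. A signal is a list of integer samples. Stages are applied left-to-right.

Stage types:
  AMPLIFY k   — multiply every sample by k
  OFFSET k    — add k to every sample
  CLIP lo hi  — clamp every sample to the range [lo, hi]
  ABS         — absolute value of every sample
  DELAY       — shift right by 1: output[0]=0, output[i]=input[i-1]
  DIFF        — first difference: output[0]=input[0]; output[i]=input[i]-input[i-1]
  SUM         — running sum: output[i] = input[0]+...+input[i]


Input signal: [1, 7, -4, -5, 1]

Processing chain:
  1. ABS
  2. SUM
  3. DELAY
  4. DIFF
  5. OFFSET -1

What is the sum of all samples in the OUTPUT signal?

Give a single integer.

Input: [1, 7, -4, -5, 1]
Stage 1 (ABS): |1|=1, |7|=7, |-4|=4, |-5|=5, |1|=1 -> [1, 7, 4, 5, 1]
Stage 2 (SUM): sum[0..0]=1, sum[0..1]=8, sum[0..2]=12, sum[0..3]=17, sum[0..4]=18 -> [1, 8, 12, 17, 18]
Stage 3 (DELAY): [0, 1, 8, 12, 17] = [0, 1, 8, 12, 17] -> [0, 1, 8, 12, 17]
Stage 4 (DIFF): s[0]=0, 1-0=1, 8-1=7, 12-8=4, 17-12=5 -> [0, 1, 7, 4, 5]
Stage 5 (OFFSET -1): 0+-1=-1, 1+-1=0, 7+-1=6, 4+-1=3, 5+-1=4 -> [-1, 0, 6, 3, 4]
Output sum: 12

Answer: 12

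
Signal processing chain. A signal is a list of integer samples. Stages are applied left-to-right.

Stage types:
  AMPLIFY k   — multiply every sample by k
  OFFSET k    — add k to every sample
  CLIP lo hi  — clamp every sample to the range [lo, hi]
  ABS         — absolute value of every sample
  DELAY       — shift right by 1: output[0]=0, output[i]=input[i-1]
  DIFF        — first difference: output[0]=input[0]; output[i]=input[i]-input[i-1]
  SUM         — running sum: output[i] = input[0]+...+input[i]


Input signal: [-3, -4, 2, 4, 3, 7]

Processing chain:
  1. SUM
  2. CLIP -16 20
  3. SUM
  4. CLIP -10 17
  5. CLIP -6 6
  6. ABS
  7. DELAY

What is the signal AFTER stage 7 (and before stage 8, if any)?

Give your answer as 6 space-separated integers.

Input: [-3, -4, 2, 4, 3, 7]
Stage 1 (SUM): sum[0..0]=-3, sum[0..1]=-7, sum[0..2]=-5, sum[0..3]=-1, sum[0..4]=2, sum[0..5]=9 -> [-3, -7, -5, -1, 2, 9]
Stage 2 (CLIP -16 20): clip(-3,-16,20)=-3, clip(-7,-16,20)=-7, clip(-5,-16,20)=-5, clip(-1,-16,20)=-1, clip(2,-16,20)=2, clip(9,-16,20)=9 -> [-3, -7, -5, -1, 2, 9]
Stage 3 (SUM): sum[0..0]=-3, sum[0..1]=-10, sum[0..2]=-15, sum[0..3]=-16, sum[0..4]=-14, sum[0..5]=-5 -> [-3, -10, -15, -16, -14, -5]
Stage 4 (CLIP -10 17): clip(-3,-10,17)=-3, clip(-10,-10,17)=-10, clip(-15,-10,17)=-10, clip(-16,-10,17)=-10, clip(-14,-10,17)=-10, clip(-5,-10,17)=-5 -> [-3, -10, -10, -10, -10, -5]
Stage 5 (CLIP -6 6): clip(-3,-6,6)=-3, clip(-10,-6,6)=-6, clip(-10,-6,6)=-6, clip(-10,-6,6)=-6, clip(-10,-6,6)=-6, clip(-5,-6,6)=-5 -> [-3, -6, -6, -6, -6, -5]
Stage 6 (ABS): |-3|=3, |-6|=6, |-6|=6, |-6|=6, |-6|=6, |-5|=5 -> [3, 6, 6, 6, 6, 5]
Stage 7 (DELAY): [0, 3, 6, 6, 6, 6] = [0, 3, 6, 6, 6, 6] -> [0, 3, 6, 6, 6, 6]

Answer: 0 3 6 6 6 6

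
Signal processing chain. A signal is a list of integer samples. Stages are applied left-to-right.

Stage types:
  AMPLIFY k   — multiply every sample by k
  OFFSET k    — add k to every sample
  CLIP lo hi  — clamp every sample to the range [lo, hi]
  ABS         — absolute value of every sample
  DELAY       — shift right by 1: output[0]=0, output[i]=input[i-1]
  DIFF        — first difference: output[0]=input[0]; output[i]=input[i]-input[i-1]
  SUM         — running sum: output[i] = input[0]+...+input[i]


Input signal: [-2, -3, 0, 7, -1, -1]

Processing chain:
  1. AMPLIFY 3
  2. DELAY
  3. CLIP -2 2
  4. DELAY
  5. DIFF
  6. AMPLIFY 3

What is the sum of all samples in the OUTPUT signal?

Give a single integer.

Answer: 6

Derivation:
Input: [-2, -3, 0, 7, -1, -1]
Stage 1 (AMPLIFY 3): -2*3=-6, -3*3=-9, 0*3=0, 7*3=21, -1*3=-3, -1*3=-3 -> [-6, -9, 0, 21, -3, -3]
Stage 2 (DELAY): [0, -6, -9, 0, 21, -3] = [0, -6, -9, 0, 21, -3] -> [0, -6, -9, 0, 21, -3]
Stage 3 (CLIP -2 2): clip(0,-2,2)=0, clip(-6,-2,2)=-2, clip(-9,-2,2)=-2, clip(0,-2,2)=0, clip(21,-2,2)=2, clip(-3,-2,2)=-2 -> [0, -2, -2, 0, 2, -2]
Stage 4 (DELAY): [0, 0, -2, -2, 0, 2] = [0, 0, -2, -2, 0, 2] -> [0, 0, -2, -2, 0, 2]
Stage 5 (DIFF): s[0]=0, 0-0=0, -2-0=-2, -2--2=0, 0--2=2, 2-0=2 -> [0, 0, -2, 0, 2, 2]
Stage 6 (AMPLIFY 3): 0*3=0, 0*3=0, -2*3=-6, 0*3=0, 2*3=6, 2*3=6 -> [0, 0, -6, 0, 6, 6]
Output sum: 6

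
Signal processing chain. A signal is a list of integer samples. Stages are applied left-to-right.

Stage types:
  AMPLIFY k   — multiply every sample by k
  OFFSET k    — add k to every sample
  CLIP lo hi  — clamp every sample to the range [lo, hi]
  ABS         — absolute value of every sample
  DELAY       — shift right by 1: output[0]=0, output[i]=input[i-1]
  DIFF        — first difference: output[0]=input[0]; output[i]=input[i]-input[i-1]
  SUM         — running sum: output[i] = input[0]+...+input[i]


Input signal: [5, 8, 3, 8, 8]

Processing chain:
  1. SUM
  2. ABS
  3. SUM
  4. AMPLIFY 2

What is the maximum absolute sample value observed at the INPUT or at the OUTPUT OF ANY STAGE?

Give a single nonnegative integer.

Answer: 180

Derivation:
Input: [5, 8, 3, 8, 8] (max |s|=8)
Stage 1 (SUM): sum[0..0]=5, sum[0..1]=13, sum[0..2]=16, sum[0..3]=24, sum[0..4]=32 -> [5, 13, 16, 24, 32] (max |s|=32)
Stage 2 (ABS): |5|=5, |13|=13, |16|=16, |24|=24, |32|=32 -> [5, 13, 16, 24, 32] (max |s|=32)
Stage 3 (SUM): sum[0..0]=5, sum[0..1]=18, sum[0..2]=34, sum[0..3]=58, sum[0..4]=90 -> [5, 18, 34, 58, 90] (max |s|=90)
Stage 4 (AMPLIFY 2): 5*2=10, 18*2=36, 34*2=68, 58*2=116, 90*2=180 -> [10, 36, 68, 116, 180] (max |s|=180)
Overall max amplitude: 180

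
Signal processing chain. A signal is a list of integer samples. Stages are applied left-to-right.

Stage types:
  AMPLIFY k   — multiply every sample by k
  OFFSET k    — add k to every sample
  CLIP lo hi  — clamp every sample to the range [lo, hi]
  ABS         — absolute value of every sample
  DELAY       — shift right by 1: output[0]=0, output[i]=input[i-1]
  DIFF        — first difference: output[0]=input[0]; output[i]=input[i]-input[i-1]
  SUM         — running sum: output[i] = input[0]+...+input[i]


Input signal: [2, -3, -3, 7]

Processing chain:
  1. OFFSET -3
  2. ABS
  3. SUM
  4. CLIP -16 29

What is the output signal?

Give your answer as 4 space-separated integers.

Answer: 1 7 13 17

Derivation:
Input: [2, -3, -3, 7]
Stage 1 (OFFSET -3): 2+-3=-1, -3+-3=-6, -3+-3=-6, 7+-3=4 -> [-1, -6, -6, 4]
Stage 2 (ABS): |-1|=1, |-6|=6, |-6|=6, |4|=4 -> [1, 6, 6, 4]
Stage 3 (SUM): sum[0..0]=1, sum[0..1]=7, sum[0..2]=13, sum[0..3]=17 -> [1, 7, 13, 17]
Stage 4 (CLIP -16 29): clip(1,-16,29)=1, clip(7,-16,29)=7, clip(13,-16,29)=13, clip(17,-16,29)=17 -> [1, 7, 13, 17]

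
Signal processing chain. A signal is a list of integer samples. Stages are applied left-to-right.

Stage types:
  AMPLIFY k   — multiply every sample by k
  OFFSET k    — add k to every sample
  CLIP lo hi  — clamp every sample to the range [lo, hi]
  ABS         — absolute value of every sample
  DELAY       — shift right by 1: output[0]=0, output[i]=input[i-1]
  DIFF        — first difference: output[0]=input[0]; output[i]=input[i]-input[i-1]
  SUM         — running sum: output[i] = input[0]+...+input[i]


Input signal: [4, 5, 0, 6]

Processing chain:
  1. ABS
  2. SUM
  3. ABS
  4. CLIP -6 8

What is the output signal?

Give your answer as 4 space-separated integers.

Input: [4, 5, 0, 6]
Stage 1 (ABS): |4|=4, |5|=5, |0|=0, |6|=6 -> [4, 5, 0, 6]
Stage 2 (SUM): sum[0..0]=4, sum[0..1]=9, sum[0..2]=9, sum[0..3]=15 -> [4, 9, 9, 15]
Stage 3 (ABS): |4|=4, |9|=9, |9|=9, |15|=15 -> [4, 9, 9, 15]
Stage 4 (CLIP -6 8): clip(4,-6,8)=4, clip(9,-6,8)=8, clip(9,-6,8)=8, clip(15,-6,8)=8 -> [4, 8, 8, 8]

Answer: 4 8 8 8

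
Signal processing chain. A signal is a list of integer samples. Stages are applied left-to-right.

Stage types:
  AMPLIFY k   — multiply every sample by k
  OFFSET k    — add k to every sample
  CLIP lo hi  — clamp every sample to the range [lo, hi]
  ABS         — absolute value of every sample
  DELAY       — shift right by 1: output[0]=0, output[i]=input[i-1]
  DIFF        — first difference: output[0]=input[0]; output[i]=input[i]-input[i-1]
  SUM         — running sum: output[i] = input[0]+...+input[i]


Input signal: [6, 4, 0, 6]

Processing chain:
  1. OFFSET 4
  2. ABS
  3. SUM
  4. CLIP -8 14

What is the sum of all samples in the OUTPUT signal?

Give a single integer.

Input: [6, 4, 0, 6]
Stage 1 (OFFSET 4): 6+4=10, 4+4=8, 0+4=4, 6+4=10 -> [10, 8, 4, 10]
Stage 2 (ABS): |10|=10, |8|=8, |4|=4, |10|=10 -> [10, 8, 4, 10]
Stage 3 (SUM): sum[0..0]=10, sum[0..1]=18, sum[0..2]=22, sum[0..3]=32 -> [10, 18, 22, 32]
Stage 4 (CLIP -8 14): clip(10,-8,14)=10, clip(18,-8,14)=14, clip(22,-8,14)=14, clip(32,-8,14)=14 -> [10, 14, 14, 14]
Output sum: 52

Answer: 52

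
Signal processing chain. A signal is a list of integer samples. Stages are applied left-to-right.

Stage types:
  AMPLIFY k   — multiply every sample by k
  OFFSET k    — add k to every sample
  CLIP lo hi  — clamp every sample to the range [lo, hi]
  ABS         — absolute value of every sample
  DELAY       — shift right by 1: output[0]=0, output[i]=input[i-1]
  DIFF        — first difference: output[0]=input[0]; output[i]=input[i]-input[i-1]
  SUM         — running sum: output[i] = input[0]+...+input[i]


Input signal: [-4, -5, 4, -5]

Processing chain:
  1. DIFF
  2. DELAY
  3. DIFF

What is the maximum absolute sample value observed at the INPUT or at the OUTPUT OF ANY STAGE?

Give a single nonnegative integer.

Answer: 10

Derivation:
Input: [-4, -5, 4, -5] (max |s|=5)
Stage 1 (DIFF): s[0]=-4, -5--4=-1, 4--5=9, -5-4=-9 -> [-4, -1, 9, -9] (max |s|=9)
Stage 2 (DELAY): [0, -4, -1, 9] = [0, -4, -1, 9] -> [0, -4, -1, 9] (max |s|=9)
Stage 3 (DIFF): s[0]=0, -4-0=-4, -1--4=3, 9--1=10 -> [0, -4, 3, 10] (max |s|=10)
Overall max amplitude: 10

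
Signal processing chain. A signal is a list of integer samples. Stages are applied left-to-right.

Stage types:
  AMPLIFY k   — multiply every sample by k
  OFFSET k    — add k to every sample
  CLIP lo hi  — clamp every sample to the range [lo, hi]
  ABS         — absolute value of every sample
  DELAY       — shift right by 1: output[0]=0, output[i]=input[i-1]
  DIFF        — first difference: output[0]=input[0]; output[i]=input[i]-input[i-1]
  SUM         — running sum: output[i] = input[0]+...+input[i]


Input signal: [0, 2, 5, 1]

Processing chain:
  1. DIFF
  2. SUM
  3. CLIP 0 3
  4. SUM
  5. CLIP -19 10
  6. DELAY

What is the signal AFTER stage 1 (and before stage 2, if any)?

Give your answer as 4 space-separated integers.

Input: [0, 2, 5, 1]
Stage 1 (DIFF): s[0]=0, 2-0=2, 5-2=3, 1-5=-4 -> [0, 2, 3, -4]

Answer: 0 2 3 -4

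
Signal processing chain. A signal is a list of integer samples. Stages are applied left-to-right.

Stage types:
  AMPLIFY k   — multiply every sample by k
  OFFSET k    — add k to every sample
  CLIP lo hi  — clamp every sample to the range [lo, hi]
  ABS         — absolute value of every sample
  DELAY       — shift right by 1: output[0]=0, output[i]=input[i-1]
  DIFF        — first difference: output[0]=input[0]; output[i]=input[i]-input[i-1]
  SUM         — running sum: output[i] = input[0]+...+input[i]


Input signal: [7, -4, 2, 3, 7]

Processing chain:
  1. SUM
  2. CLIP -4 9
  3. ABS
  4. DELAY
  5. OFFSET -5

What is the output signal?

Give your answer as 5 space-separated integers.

Input: [7, -4, 2, 3, 7]
Stage 1 (SUM): sum[0..0]=7, sum[0..1]=3, sum[0..2]=5, sum[0..3]=8, sum[0..4]=15 -> [7, 3, 5, 8, 15]
Stage 2 (CLIP -4 9): clip(7,-4,9)=7, clip(3,-4,9)=3, clip(5,-4,9)=5, clip(8,-4,9)=8, clip(15,-4,9)=9 -> [7, 3, 5, 8, 9]
Stage 3 (ABS): |7|=7, |3|=3, |5|=5, |8|=8, |9|=9 -> [7, 3, 5, 8, 9]
Stage 4 (DELAY): [0, 7, 3, 5, 8] = [0, 7, 3, 5, 8] -> [0, 7, 3, 5, 8]
Stage 5 (OFFSET -5): 0+-5=-5, 7+-5=2, 3+-5=-2, 5+-5=0, 8+-5=3 -> [-5, 2, -2, 0, 3]

Answer: -5 2 -2 0 3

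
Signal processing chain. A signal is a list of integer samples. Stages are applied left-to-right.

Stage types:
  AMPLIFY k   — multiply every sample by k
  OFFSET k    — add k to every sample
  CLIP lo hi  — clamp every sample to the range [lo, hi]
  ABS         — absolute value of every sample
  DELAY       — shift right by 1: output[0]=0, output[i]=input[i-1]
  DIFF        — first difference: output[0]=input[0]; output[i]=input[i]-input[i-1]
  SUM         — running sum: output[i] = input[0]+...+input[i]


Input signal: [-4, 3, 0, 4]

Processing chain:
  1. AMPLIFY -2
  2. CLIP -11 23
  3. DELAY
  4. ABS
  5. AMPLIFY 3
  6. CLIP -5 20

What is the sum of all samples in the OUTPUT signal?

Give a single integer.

Answer: 38

Derivation:
Input: [-4, 3, 0, 4]
Stage 1 (AMPLIFY -2): -4*-2=8, 3*-2=-6, 0*-2=0, 4*-2=-8 -> [8, -6, 0, -8]
Stage 2 (CLIP -11 23): clip(8,-11,23)=8, clip(-6,-11,23)=-6, clip(0,-11,23)=0, clip(-8,-11,23)=-8 -> [8, -6, 0, -8]
Stage 3 (DELAY): [0, 8, -6, 0] = [0, 8, -6, 0] -> [0, 8, -6, 0]
Stage 4 (ABS): |0|=0, |8|=8, |-6|=6, |0|=0 -> [0, 8, 6, 0]
Stage 5 (AMPLIFY 3): 0*3=0, 8*3=24, 6*3=18, 0*3=0 -> [0, 24, 18, 0]
Stage 6 (CLIP -5 20): clip(0,-5,20)=0, clip(24,-5,20)=20, clip(18,-5,20)=18, clip(0,-5,20)=0 -> [0, 20, 18, 0]
Output sum: 38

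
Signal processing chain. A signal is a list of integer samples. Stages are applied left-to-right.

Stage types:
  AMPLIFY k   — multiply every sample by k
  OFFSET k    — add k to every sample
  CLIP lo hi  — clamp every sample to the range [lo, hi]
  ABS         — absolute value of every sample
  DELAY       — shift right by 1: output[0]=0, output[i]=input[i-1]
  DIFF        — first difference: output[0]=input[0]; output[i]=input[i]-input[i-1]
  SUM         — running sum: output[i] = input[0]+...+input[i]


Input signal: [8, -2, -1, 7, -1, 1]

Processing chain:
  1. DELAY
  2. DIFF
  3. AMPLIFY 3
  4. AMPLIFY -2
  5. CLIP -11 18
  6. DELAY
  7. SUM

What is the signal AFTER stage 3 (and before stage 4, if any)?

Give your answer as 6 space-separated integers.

Answer: 0 24 -30 3 24 -24

Derivation:
Input: [8, -2, -1, 7, -1, 1]
Stage 1 (DELAY): [0, 8, -2, -1, 7, -1] = [0, 8, -2, -1, 7, -1] -> [0, 8, -2, -1, 7, -1]
Stage 2 (DIFF): s[0]=0, 8-0=8, -2-8=-10, -1--2=1, 7--1=8, -1-7=-8 -> [0, 8, -10, 1, 8, -8]
Stage 3 (AMPLIFY 3): 0*3=0, 8*3=24, -10*3=-30, 1*3=3, 8*3=24, -8*3=-24 -> [0, 24, -30, 3, 24, -24]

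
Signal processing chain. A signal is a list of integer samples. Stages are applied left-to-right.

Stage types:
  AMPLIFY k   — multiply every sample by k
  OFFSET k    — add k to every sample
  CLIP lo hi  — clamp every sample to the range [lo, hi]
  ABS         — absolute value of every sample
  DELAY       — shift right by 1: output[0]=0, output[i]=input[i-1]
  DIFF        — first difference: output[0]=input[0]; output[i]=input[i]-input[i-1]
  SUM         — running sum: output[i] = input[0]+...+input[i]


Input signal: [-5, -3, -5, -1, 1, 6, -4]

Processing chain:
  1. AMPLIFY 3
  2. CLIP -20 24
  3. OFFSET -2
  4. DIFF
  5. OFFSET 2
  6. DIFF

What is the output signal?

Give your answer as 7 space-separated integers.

Input: [-5, -3, -5, -1, 1, 6, -4]
Stage 1 (AMPLIFY 3): -5*3=-15, -3*3=-9, -5*3=-15, -1*3=-3, 1*3=3, 6*3=18, -4*3=-12 -> [-15, -9, -15, -3, 3, 18, -12]
Stage 2 (CLIP -20 24): clip(-15,-20,24)=-15, clip(-9,-20,24)=-9, clip(-15,-20,24)=-15, clip(-3,-20,24)=-3, clip(3,-20,24)=3, clip(18,-20,24)=18, clip(-12,-20,24)=-12 -> [-15, -9, -15, -3, 3, 18, -12]
Stage 3 (OFFSET -2): -15+-2=-17, -9+-2=-11, -15+-2=-17, -3+-2=-5, 3+-2=1, 18+-2=16, -12+-2=-14 -> [-17, -11, -17, -5, 1, 16, -14]
Stage 4 (DIFF): s[0]=-17, -11--17=6, -17--11=-6, -5--17=12, 1--5=6, 16-1=15, -14-16=-30 -> [-17, 6, -6, 12, 6, 15, -30]
Stage 5 (OFFSET 2): -17+2=-15, 6+2=8, -6+2=-4, 12+2=14, 6+2=8, 15+2=17, -30+2=-28 -> [-15, 8, -4, 14, 8, 17, -28]
Stage 6 (DIFF): s[0]=-15, 8--15=23, -4-8=-12, 14--4=18, 8-14=-6, 17-8=9, -28-17=-45 -> [-15, 23, -12, 18, -6, 9, -45]

Answer: -15 23 -12 18 -6 9 -45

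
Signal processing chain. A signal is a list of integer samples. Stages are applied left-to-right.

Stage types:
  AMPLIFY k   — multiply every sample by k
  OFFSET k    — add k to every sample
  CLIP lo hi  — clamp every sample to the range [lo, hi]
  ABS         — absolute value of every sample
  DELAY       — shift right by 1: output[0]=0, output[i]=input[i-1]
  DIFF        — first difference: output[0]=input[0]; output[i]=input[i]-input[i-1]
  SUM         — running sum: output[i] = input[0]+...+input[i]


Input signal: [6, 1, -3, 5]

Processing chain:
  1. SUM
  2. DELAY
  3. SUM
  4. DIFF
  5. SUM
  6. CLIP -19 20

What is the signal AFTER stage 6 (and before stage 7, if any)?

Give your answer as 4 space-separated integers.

Answer: 0 6 13 17

Derivation:
Input: [6, 1, -3, 5]
Stage 1 (SUM): sum[0..0]=6, sum[0..1]=7, sum[0..2]=4, sum[0..3]=9 -> [6, 7, 4, 9]
Stage 2 (DELAY): [0, 6, 7, 4] = [0, 6, 7, 4] -> [0, 6, 7, 4]
Stage 3 (SUM): sum[0..0]=0, sum[0..1]=6, sum[0..2]=13, sum[0..3]=17 -> [0, 6, 13, 17]
Stage 4 (DIFF): s[0]=0, 6-0=6, 13-6=7, 17-13=4 -> [0, 6, 7, 4]
Stage 5 (SUM): sum[0..0]=0, sum[0..1]=6, sum[0..2]=13, sum[0..3]=17 -> [0, 6, 13, 17]
Stage 6 (CLIP -19 20): clip(0,-19,20)=0, clip(6,-19,20)=6, clip(13,-19,20)=13, clip(17,-19,20)=17 -> [0, 6, 13, 17]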